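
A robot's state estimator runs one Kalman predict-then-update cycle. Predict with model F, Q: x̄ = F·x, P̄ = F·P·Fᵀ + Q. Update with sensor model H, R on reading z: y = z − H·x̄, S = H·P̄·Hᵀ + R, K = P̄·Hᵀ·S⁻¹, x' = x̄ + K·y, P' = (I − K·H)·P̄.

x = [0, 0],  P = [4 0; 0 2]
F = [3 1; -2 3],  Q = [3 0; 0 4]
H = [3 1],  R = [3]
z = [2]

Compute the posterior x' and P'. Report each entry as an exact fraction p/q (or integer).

x' = [105/151, -16/151]
P' = [1357/302 -1878/151; -1878/151 5610/151]

x̄ = F·x = [0, 0]
P̄ = F·P·Fᵀ + Q = [41 -18; -18 38]
y = z − H·x̄ = [2]
S = H·P̄·Hᵀ + R = [302]
K = P̄·Hᵀ·S⁻¹ = [105/302; -8/151]
x' = x̄ + K·y = [105/151, -16/151]
P' = (I − K·H)·P̄ = [1357/302 -1878/151; -1878/151 5610/151]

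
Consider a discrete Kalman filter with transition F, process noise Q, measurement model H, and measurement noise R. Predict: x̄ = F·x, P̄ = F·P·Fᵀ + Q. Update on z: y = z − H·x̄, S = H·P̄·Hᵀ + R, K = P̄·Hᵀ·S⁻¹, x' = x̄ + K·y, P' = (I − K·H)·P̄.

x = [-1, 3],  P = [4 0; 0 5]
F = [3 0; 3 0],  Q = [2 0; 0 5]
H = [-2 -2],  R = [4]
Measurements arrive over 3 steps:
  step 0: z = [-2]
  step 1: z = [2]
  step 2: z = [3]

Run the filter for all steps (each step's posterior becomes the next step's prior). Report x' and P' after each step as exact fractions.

step 0: x̄ = F·x = [-3, -3]
step 0: P̄ = F·P·Fᵀ + Q = [38 36; 36 41]
step 0: y = z − H·x̄ = [-14]
step 0: S = H·P̄·Hᵀ + R = [608]
step 0: K = P̄·Hᵀ·S⁻¹ = [-37/152; -77/304]
step 0: x' = x̄ + K·y = [31/76, 83/152]
step 0: P' = (I − K·H)·P̄ = [75/38 -113/76; -113/76 303/152]
step 1: x̄ = F·x = [93/76, 93/76]
step 1: P̄ = F·P·Fᵀ + Q = [751/38 675/38; 675/38 865/38]
step 1: y = z − H·x̄ = [131/19]
step 1: S = H·P̄·Hᵀ + R = [6008/19]
step 1: K = P̄·Hᵀ·S⁻¹ = [-713/3004; -385/1502]
step 1: x' = x̄ + K·y = [-310/751, -1633/3004]
step 1: P' = (I − K·H)·P̄ = [1464/751 -2215/1502; -2215/1502 2985/1502]
step 2: x̄ = F·x = [-930/751, -930/751]
step 2: P̄ = F·P·Fᵀ + Q = [14678/751 13176/751; 13176/751 16931/751]
step 2: y = z − H·x̄ = [-1467/751]
step 2: S = H·P̄·Hᵀ + R = [234848/751]
step 2: K = P̄·Hᵀ·S⁻¹ = [-13927/58712; -30107/117424]
step 2: x' = x̄ + K·y = [-45501/58712, -86601/117424]
step 2: P' = (I − K·H)·P̄ = [28605/14678 -43283/29356; -43283/29356 116673/58712]

step 0: x' = [31/76, 83/152], P' = [75/38 -113/76; -113/76 303/152]
step 1: x' = [-310/751, -1633/3004], P' = [1464/751 -2215/1502; -2215/1502 2985/1502]
step 2: x' = [-45501/58712, -86601/117424], P' = [28605/14678 -43283/29356; -43283/29356 116673/58712]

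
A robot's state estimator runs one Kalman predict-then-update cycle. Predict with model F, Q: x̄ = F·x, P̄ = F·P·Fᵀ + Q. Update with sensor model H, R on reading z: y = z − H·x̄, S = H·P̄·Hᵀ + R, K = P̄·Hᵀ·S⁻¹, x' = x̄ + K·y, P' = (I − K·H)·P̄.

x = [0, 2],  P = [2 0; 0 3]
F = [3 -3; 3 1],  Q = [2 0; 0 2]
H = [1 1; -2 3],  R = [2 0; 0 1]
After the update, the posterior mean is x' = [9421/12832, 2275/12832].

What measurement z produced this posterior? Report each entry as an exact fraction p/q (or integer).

z = [1, -1]

x̄ = F·x = [-6, 2]
P̄ = F·P·Fᵀ + Q = [47 9; 9 23]
S = H·P̄·Hᵀ + R = [90 -16; -16 288]
K = P̄·Hᵀ·S⁻¹ = [941/1604 -2567/12832; 627/1604 2551/12832]
x' − x̄ = [86413/12832, -23389/12832] = K·y
y = (KᵀK)⁻¹·Kᵀ·(x' − x̄) = [5, -19]
z = y + H·x̄ = [5, -19] + [-4, 18] = [1, -1]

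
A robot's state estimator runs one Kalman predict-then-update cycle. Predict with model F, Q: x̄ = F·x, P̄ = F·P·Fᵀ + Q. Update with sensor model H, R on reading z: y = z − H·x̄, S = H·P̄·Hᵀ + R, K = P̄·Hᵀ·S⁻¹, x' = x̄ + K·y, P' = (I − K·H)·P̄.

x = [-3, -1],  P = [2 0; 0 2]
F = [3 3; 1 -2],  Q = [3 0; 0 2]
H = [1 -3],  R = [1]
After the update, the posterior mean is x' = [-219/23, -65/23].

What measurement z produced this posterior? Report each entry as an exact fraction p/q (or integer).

z = [-1]

x̄ = F·x = [-12, -1]
P̄ = F·P·Fᵀ + Q = [39 -6; -6 12]
S = H·P̄·Hᵀ + R = [184]
K = P̄·Hᵀ·S⁻¹ = [57/184; -21/92]
x' − x̄ = [57/23, -42/23] = K·y
y = (KᵀK)⁻¹·Kᵀ·(x' − x̄) = [8]
z = y + H·x̄ = [8] + [-9] = [-1]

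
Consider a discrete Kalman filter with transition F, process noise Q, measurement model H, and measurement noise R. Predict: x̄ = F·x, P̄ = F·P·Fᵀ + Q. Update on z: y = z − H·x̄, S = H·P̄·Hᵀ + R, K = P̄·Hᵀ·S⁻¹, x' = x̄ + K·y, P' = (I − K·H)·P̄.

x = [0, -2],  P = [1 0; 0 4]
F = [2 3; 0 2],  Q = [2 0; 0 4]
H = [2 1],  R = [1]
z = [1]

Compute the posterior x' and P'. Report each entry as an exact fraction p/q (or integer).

x̄ = F·x = [-6, -4]
P̄ = F·P·Fᵀ + Q = [42 24; 24 20]
y = z − H·x̄ = [17]
S = H·P̄·Hᵀ + R = [285]
K = P̄·Hᵀ·S⁻¹ = [36/95; 68/285]
x' = x̄ + K·y = [42/95, 16/285]
P' = (I − K·H)·P̄ = [102/95 -168/95; -168/95 1076/285]

x' = [42/95, 16/285]
P' = [102/95 -168/95; -168/95 1076/285]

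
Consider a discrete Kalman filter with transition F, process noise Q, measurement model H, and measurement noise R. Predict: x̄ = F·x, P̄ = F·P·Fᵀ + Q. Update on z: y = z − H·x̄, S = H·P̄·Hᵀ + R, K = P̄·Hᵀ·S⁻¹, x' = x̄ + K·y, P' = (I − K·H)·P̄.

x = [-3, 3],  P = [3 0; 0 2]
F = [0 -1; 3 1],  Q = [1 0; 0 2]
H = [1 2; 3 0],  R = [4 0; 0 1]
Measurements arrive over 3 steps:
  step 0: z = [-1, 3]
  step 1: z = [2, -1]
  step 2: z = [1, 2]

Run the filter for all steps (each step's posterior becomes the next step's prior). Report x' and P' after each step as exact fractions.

step 0: x̄ = F·x = [-3, -6]
step 0: P̄ = F·P·Fᵀ + Q = [3 -2; -2 31]
step 0: y = z − H·x̄ = [14, 12]
step 0: S = H·P̄·Hᵀ + R = [123 -3; -3 28]
step 0: K = P̄·Hᵀ·S⁻¹ = [-1/3435 368/1145; 554/1145 -186/1145]
step 0: x' = x̄ + K·y = [2929/3435, -1346/1145]
step 0: P' = (I − K·H)·P̄ = [368/3435 -62/1145; -62/1145 1139/1145]
step 1: x̄ = F·x = [1346/1145, 1583/1145]
step 1: P̄ = F·P·Fᵀ + Q = [2284/1145 -953/1145; -953/1145 4161/1145]
step 1: y = z − H·x̄ = [-2222/1145, -5183/1145]
step 1: S = H·P̄·Hᵀ + R = [19696/1145 1134/1145; 1134/1145 21701/1145]
step 1: K = P̄·Hᵀ·S⁻¹ = [189/186086 29373/93043; 142495/372172 -28239/186086]
step 1: x' = x̄ + K·y = [-23768/93043, 123417/93043]
step 1: P' = (I − K·H)·P̄ = [9791/93043 -9413/186086; -9413/186086 294403/372172]
step 2: x̄ = F·x = [-123417/93043, 52113/93043]
step 2: P̄ = F·P·Fᵀ + Q = [666575/372172 -237925/372172; -237925/372172 1278267/372172]
step 2: y = z − H·x̄ = [112234/93043, 556337/93043]
step 2: S = H·P̄·Hᵀ + R = [6316631/372172 572175/372172; 572175/372172 6371347/372172]
step 2: K = P̄·Hᵀ·S⁻¹ = [190725/107257031 33646800/107257031; 40790459/107257031 -15679050/107257031]
step 2: x' = x̄ + K·y = [59144961/107257031, 15527513/107257031]
step 2: P' = (I − K·H)·P̄ = [11215600/107257031 -5226350/107257031; -5226350/107257031 84194093/107257031]

step 0: x' = [2929/3435, -1346/1145], P' = [368/3435 -62/1145; -62/1145 1139/1145]
step 1: x' = [-23768/93043, 123417/93043], P' = [9791/93043 -9413/186086; -9413/186086 294403/372172]
step 2: x' = [59144961/107257031, 15527513/107257031], P' = [11215600/107257031 -5226350/107257031; -5226350/107257031 84194093/107257031]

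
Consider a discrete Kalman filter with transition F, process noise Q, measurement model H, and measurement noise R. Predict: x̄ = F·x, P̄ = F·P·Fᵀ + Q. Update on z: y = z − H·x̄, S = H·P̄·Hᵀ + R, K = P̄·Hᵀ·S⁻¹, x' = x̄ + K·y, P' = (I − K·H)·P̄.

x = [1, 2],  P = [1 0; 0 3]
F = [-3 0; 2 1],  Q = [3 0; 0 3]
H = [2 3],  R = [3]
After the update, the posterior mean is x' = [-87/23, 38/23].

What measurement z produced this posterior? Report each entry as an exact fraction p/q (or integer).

z = [-3]

x̄ = F·x = [-3, 4]
P̄ = F·P·Fᵀ + Q = [12 -6; -6 10]
S = H·P̄·Hᵀ + R = [69]
K = P̄·Hᵀ·S⁻¹ = [2/23; 6/23]
x' − x̄ = [-18/23, -54/23] = K·y
y = (KᵀK)⁻¹·Kᵀ·(x' − x̄) = [-9]
z = y + H·x̄ = [-9] + [6] = [-3]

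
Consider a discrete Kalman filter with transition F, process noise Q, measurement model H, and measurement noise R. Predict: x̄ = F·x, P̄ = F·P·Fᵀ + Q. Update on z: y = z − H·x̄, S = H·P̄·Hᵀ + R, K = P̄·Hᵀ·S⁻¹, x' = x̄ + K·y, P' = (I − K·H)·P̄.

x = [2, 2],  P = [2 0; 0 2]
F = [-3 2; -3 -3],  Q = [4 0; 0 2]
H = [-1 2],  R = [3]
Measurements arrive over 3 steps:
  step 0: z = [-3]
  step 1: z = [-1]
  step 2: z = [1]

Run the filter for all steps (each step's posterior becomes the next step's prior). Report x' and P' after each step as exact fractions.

step 0: x̄ = F·x = [-2, -12]
step 0: P̄ = F·P·Fᵀ + Q = [30 6; 6 38]
step 0: y = z − H·x̄ = [19]
step 0: S = H·P̄·Hᵀ + R = [161]
step 0: K = P̄·Hᵀ·S⁻¹ = [-18/161; 10/23]
step 0: x' = x̄ + K·y = [-664/161, -86/23]
step 0: P' = (I − K·H)·P̄ = [4506/161 318/23; 318/23 174/23]
step 1: x̄ = F·x = [788/161, 3798/161]
step 1: P̄ = F·P·Fᵀ + Q = [19358/161 39924/161; 39924/161 91906/161]
step 1: y = z − H·x̄ = [-303/7]
step 1: S = H·P̄·Hᵀ + R = [9903/7]
step 1: K = P̄·Hᵀ·S⁻¹ = [2630/9903; 6256/9903]
step 1: x' = x̄ + K·y = [-501186/75923, -285070/75923]
step 1: P' = (I − K·H)·P̄ = [4659082/227769 2420276/227769; 2420276/227769 1425970/227769]
step 2: x̄ = F·x = [933418/75923, 2358768/75923]
step 2: P̄ = F·P·Fᵀ + Q = [19503382/227769 13545582/75923; 13545582/75923 32928658/75923]
step 2: y = z − H·x̄ = [-3708195/75923]
step 2: S = H·P̄·Hᵀ + R = [252783601/227769]
step 2: K = P̄·Hᵀ·S⁻¹ = [61770110/252783601; 156935202/252783601]
step 2: x' = x̄ + K·y = [90844016/252783601, 188500686/252783601]
step 2: P' = (I − K·H)·P̄ = [4893504578/252783601 2539407454/252783601; 2539407454/252783601 1505106530/252783601]

step 0: x' = [-664/161, -86/23], P' = [4506/161 318/23; 318/23 174/23]
step 1: x' = [-501186/75923, -285070/75923], P' = [4659082/227769 2420276/227769; 2420276/227769 1425970/227769]
step 2: x' = [90844016/252783601, 188500686/252783601], P' = [4893504578/252783601 2539407454/252783601; 2539407454/252783601 1505106530/252783601]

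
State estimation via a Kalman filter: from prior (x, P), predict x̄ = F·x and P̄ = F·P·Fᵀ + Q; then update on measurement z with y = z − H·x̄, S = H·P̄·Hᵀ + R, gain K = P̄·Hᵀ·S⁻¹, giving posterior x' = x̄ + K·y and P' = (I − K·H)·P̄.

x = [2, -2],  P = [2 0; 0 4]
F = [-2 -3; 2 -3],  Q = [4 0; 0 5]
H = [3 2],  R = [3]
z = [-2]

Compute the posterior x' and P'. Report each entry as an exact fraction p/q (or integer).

x' = [-3666/967, 4574/967]
P' = [6416/967 -9324/967; -9324/967 14259/967]

x̄ = F·x = [2, 10]
P̄ = F·P·Fᵀ + Q = [48 28; 28 49]
y = z − H·x̄ = [-28]
S = H·P̄·Hᵀ + R = [967]
K = P̄·Hᵀ·S⁻¹ = [200/967; 182/967]
x' = x̄ + K·y = [-3666/967, 4574/967]
P' = (I − K·H)·P̄ = [6416/967 -9324/967; -9324/967 14259/967]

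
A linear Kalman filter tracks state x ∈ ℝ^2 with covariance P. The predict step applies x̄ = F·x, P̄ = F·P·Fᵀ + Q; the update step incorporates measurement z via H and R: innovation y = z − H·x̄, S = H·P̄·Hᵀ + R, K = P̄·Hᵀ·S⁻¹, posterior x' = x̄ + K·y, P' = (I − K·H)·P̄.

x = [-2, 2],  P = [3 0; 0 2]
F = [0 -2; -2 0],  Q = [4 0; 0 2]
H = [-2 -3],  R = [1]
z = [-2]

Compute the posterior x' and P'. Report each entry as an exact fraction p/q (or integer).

x̄ = F·x = [-4, 4]
P̄ = F·P·Fᵀ + Q = [12 0; 0 14]
y = z − H·x̄ = [2]
S = H·P̄·Hᵀ + R = [175]
K = P̄·Hᵀ·S⁻¹ = [-24/175; -6/25]
x' = x̄ + K·y = [-748/175, 88/25]
P' = (I − K·H)·P̄ = [1524/175 -144/25; -144/25 98/25]

x' = [-748/175, 88/25]
P' = [1524/175 -144/25; -144/25 98/25]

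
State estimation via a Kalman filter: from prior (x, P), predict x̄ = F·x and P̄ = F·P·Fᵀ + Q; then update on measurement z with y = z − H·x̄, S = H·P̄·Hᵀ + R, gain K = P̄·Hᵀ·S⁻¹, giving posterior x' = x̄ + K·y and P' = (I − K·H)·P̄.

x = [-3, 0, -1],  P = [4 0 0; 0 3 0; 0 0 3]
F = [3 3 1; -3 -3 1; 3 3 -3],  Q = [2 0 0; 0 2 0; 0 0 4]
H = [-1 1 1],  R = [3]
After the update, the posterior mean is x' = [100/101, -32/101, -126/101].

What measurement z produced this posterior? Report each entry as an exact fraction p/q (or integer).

x̄ = F·x = [-10, 8, -6]
P̄ = F·P·Fᵀ + Q = [68 -60 54; -60 68 -72; 54 -72 94]
S = H·P̄·Hᵀ + R = [101]
K = P̄·Hᵀ·S⁻¹ = [-74/101; 56/101; -32/101]
x' − x̄ = [1110/101, -840/101, 480/101] = K·y
y = (KᵀK)⁻¹·Kᵀ·(x' − x̄) = [-15]
z = y + H·x̄ = [-15] + [12] = [-3]

z = [-3]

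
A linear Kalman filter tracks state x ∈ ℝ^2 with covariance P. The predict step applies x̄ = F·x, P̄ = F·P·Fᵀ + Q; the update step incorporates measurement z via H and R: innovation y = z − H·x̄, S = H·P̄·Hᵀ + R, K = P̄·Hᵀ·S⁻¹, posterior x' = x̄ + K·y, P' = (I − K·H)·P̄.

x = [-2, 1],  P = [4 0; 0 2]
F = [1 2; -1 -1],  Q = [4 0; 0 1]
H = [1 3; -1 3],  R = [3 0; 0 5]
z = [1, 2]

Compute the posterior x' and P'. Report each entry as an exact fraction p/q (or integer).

x' = [-664/2279, 1198/2279]
P' = [3696/2279 -408/2279; -408/2279 489/2279]

x̄ = F·x = [0, 1]
P̄ = F·P·Fᵀ + Q = [16 -8; -8 7]
y = z − H·x̄ = [-2, -1]
S = H·P̄·Hᵀ + R = [34 47; 47 132]
K = P̄·Hᵀ·S⁻¹ = [824/2279 -984/2279; 353/2279 375/2279]
x' = x̄ + K·y = [-664/2279, 1198/2279]
P' = (I − K·H)·P̄ = [3696/2279 -408/2279; -408/2279 489/2279]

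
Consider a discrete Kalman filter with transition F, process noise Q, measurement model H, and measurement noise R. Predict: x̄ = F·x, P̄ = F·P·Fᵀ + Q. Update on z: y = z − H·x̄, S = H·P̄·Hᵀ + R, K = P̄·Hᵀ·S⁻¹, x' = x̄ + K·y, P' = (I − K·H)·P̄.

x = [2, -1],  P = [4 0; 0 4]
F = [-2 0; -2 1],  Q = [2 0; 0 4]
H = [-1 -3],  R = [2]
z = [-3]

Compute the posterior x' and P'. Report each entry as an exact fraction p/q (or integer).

x' = [31/83, 69/83]
P' = [405/83 -124/83; -124/83 56/83]

x̄ = F·x = [-4, -5]
P̄ = F·P·Fᵀ + Q = [18 16; 16 24]
y = z − H·x̄ = [-22]
S = H·P̄·Hᵀ + R = [332]
K = P̄·Hᵀ·S⁻¹ = [-33/166; -22/83]
x' = x̄ + K·y = [31/83, 69/83]
P' = (I − K·H)·P̄ = [405/83 -124/83; -124/83 56/83]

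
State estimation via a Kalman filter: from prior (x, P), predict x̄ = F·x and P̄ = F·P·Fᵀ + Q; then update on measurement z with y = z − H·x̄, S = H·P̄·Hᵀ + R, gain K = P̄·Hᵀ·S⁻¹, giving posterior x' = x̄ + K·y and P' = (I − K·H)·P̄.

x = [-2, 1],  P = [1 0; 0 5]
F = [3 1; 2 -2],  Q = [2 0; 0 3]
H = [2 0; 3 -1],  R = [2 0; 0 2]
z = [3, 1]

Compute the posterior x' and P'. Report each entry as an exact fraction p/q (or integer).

x' = [879/1093, 852/1093]
P' = [448/1093 1240/1093; 1240/1093 5462/1093]

x̄ = F·x = [-5, -6]
P̄ = F·P·Fᵀ + Q = [16 -4; -4 27]
y = z − H·x̄ = [13, 10]
S = H·P̄·Hᵀ + R = [66 104; 104 197]
K = P̄·Hᵀ·S⁻¹ = [448/1093 52/1093; 1240/1093 -871/1093]
x' = x̄ + K·y = [879/1093, 852/1093]
P' = (I − K·H)·P̄ = [448/1093 1240/1093; 1240/1093 5462/1093]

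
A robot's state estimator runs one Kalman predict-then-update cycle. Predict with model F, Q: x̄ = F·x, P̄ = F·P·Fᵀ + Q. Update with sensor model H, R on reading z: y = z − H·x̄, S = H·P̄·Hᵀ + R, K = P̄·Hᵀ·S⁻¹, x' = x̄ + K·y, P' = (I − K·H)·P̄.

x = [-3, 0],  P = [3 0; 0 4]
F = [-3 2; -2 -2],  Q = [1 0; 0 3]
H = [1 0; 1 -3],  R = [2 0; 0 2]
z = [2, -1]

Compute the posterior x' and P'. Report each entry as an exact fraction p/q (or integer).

x̄ = F·x = [9, 6]
P̄ = F·P·Fᵀ + Q = [44 2; 2 31]
y = z − H·x̄ = [-7, 8]
S = H·P̄·Hᵀ + R = [46 38; 38 313]
K = P̄·Hᵀ·S⁻¹ = [6164/6477 38/6477; 2042/6477 -2131/6477]
x' = x̄ + K·y = [15449/6477, 7520/6477]
P' = (I − K·H)·P̄ = [12328/6477 4084/6477; 4084/6477 2782/6477]

x' = [15449/6477, 7520/6477]
P' = [12328/6477 4084/6477; 4084/6477 2782/6477]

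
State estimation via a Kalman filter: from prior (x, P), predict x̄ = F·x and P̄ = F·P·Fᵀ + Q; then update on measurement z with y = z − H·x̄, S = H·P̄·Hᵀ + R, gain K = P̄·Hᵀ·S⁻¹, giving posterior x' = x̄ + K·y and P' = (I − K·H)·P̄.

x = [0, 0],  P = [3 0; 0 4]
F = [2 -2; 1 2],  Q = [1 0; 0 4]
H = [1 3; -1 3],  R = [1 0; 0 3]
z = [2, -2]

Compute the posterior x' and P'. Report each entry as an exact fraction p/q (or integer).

x' = [40936/21239, 196/21239]
P' = [20499/21239 -3432/21239; -3432/21239 2337/21239]

x̄ = F·x = [0, 0]
P̄ = F·P·Fᵀ + Q = [29 -10; -10 23]
y = z − H·x̄ = [2, -2]
S = H·P̄·Hᵀ + R = [177 178; 178 299]
K = P̄·Hᵀ·S⁻¹ = [10203/21239 -10265/21239; 3579/21239 3481/21239]
x' = x̄ + K·y = [40936/21239, 196/21239]
P' = (I − K·H)·P̄ = [20499/21239 -3432/21239; -3432/21239 2337/21239]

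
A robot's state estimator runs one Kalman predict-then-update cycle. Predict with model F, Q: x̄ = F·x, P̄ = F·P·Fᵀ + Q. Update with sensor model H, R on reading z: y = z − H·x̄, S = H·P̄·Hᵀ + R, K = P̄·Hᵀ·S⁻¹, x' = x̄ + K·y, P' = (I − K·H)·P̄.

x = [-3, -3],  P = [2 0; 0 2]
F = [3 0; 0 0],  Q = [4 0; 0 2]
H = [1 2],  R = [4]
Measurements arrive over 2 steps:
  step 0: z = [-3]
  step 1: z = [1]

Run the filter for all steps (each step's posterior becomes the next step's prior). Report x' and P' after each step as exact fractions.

step 0: x' = [-87/17, 12/17], P' = [132/17 -44/17; -44/17 26/17]
step 1: x' = [-469/365, 278/365], P' = [3768/365 -1256/365; -1256/365 662/365]

step 0: x̄ = F·x = [-9, 0]
step 0: P̄ = F·P·Fᵀ + Q = [22 0; 0 2]
step 0: y = z − H·x̄ = [6]
step 0: S = H·P̄·Hᵀ + R = [34]
step 0: K = P̄·Hᵀ·S⁻¹ = [11/17; 2/17]
step 0: x' = x̄ + K·y = [-87/17, 12/17]
step 0: P' = (I − K·H)·P̄ = [132/17 -44/17; -44/17 26/17]
step 1: x̄ = F·x = [-261/17, 0]
step 1: P̄ = F·P·Fᵀ + Q = [1256/17 0; 0 2]
step 1: y = z − H·x̄ = [278/17]
step 1: S = H·P̄·Hᵀ + R = [1460/17]
step 1: K = P̄·Hᵀ·S⁻¹ = [314/365; 17/365]
step 1: x' = x̄ + K·y = [-469/365, 278/365]
step 1: P' = (I − K·H)·P̄ = [3768/365 -1256/365; -1256/365 662/365]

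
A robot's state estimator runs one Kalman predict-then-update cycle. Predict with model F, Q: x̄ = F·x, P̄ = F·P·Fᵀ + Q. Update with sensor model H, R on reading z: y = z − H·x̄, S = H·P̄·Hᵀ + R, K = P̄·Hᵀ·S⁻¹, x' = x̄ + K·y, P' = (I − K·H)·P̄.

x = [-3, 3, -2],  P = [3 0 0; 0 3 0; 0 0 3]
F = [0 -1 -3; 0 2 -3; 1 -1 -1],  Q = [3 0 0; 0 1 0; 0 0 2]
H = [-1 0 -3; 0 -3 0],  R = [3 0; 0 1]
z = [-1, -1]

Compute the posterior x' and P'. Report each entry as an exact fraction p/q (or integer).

x' = [4642/2019, 8308/22209, -3957/7403]
P' = [4453/673 23/673 -1290/673; 23/673 820/7403 -81/7403; -1290/673 -81/7403 6445/7403]

x̄ = F·x = [3, 12, -4]
P̄ = F·P·Fᵀ + Q = [33 21 12; 21 40 3; 12 3 11]
y = z − H·x̄ = [-10, 35]
S = H·P̄·Hᵀ + R = [207 90; 90 361]
K = P̄·Hᵀ·S⁻¹ = [-583/2019 -69/673; -10/22209 -2460/7403; -1715/7403 243/7403]
x' = x̄ + K·y = [4642/2019, 8308/22209, -3957/7403]
P' = (I − K·H)·P̄ = [4453/673 23/673 -1290/673; 23/673 820/7403 -81/7403; -1290/673 -81/7403 6445/7403]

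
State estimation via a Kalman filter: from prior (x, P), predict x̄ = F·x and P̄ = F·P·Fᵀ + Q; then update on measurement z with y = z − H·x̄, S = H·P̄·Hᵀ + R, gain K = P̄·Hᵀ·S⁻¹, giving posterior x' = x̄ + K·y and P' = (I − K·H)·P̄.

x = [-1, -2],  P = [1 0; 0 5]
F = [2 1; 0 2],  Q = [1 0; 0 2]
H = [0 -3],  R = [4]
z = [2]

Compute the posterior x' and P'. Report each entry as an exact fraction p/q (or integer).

x' = [-254/101, -74/101]
P' = [560/101 20/101; 20/101 44/101]

x̄ = F·x = [-4, -4]
P̄ = F·P·Fᵀ + Q = [10 10; 10 22]
y = z − H·x̄ = [-10]
S = H·P̄·Hᵀ + R = [202]
K = P̄·Hᵀ·S⁻¹ = [-15/101; -33/101]
x' = x̄ + K·y = [-254/101, -74/101]
P' = (I − K·H)·P̄ = [560/101 20/101; 20/101 44/101]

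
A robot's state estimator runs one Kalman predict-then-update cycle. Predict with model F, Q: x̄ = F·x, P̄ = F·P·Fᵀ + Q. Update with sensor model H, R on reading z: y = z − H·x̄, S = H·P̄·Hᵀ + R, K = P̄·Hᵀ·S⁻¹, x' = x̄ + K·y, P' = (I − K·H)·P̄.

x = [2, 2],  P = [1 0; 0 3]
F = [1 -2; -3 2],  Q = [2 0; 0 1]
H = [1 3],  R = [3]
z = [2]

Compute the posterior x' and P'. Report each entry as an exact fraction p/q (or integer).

x̄ = F·x = [-2, -2]
P̄ = F·P·Fᵀ + Q = [15 -15; -15 22]
y = z − H·x̄ = [10]
S = H·P̄·Hᵀ + R = [126]
K = P̄·Hᵀ·S⁻¹ = [-5/21; 17/42]
x' = x̄ + K·y = [-92/21, 43/21]
P' = (I − K·H)·P̄ = [55/7 -20/7; -20/7 19/14]

x' = [-92/21, 43/21]
P' = [55/7 -20/7; -20/7 19/14]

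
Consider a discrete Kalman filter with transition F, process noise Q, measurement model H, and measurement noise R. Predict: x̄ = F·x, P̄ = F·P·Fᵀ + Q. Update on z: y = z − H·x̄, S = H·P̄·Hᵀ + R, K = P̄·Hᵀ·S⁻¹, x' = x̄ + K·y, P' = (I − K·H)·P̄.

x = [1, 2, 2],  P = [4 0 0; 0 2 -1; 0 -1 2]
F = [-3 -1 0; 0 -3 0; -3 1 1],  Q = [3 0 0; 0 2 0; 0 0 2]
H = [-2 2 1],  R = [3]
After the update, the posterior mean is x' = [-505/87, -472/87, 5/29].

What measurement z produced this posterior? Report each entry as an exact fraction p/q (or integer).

x̄ = F·x = [-5, -6, 1]
P̄ = F·P·Fᵀ + Q = [41 6 35; 6 20 -3; 35 -3 40]
S = H·P̄·Hᵀ + R = [87]
K = P̄·Hᵀ·S⁻¹ = [-35/87; 25/87; -12/29]
x' − x̄ = [-70/87, 50/87, -24/29] = K·y
y = (KᵀK)⁻¹·Kᵀ·(x' − x̄) = [2]
z = y + H·x̄ = [2] + [-1] = [1]

z = [1]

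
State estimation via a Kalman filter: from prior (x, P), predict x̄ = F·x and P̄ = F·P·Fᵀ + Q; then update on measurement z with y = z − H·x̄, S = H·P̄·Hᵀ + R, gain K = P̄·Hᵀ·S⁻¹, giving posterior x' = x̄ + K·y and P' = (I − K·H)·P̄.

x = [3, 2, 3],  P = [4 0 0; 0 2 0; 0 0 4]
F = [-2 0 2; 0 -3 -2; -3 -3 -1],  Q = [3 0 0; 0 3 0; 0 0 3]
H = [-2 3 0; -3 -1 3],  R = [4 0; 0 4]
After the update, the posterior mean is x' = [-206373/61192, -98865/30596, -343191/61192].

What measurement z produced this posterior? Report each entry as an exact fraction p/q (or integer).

x̄ = F·x = [0, -12, -18]
P̄ = F·P·Fᵀ + Q = [35 -16 16; -16 37 26; 16 26 61]
S = H·P̄·Hᵀ + R = [669 349; 349 365]
K = P̄·Hᵀ·S⁻¹ = [-28761/122384 13753/122384; 10567/61192 4817/61192; -21251/122384 56867/122384]
x' − x̄ = [-206373/61192, 268287/30596, 758265/61192] = K·y
y = (KᵀK)⁻¹·Kᵀ·(x' − x̄) = [33, 39]
z = y + H·x̄ = [33, 39] + [-36, -42] = [-3, -3]

z = [-3, -3]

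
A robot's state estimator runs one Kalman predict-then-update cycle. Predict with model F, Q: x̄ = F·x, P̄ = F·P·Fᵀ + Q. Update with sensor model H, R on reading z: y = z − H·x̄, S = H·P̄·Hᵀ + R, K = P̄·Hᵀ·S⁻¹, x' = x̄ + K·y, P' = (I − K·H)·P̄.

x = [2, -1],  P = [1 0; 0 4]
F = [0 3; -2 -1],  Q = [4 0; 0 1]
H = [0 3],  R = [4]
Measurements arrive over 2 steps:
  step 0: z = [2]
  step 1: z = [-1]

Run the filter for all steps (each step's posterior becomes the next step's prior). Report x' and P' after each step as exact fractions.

step 0: x̄ = F·x = [-3, -3]
step 0: P̄ = F·P·Fᵀ + Q = [40 -12; -12 9]
step 0: y = z − H·x̄ = [11]
step 0: S = H·P̄·Hᵀ + R = [85]
step 0: K = P̄·Hᵀ·S⁻¹ = [-36/85; 27/85]
step 0: x' = x̄ + K·y = [-651/85, 42/85]
step 0: P' = (I − K·H)·P̄ = [2104/85 -48/85; -48/85 36/85]
step 1: x̄ = F·x = [126/85, 252/17]
step 1: P̄ = F·P·Fᵀ + Q = [664/85 36/17; 36/17 1669/17]
step 1: y = z − H·x̄ = [-773/17]
step 1: S = H·P̄·Hᵀ + R = [15089/17]
step 1: K = P̄·Hᵀ·S⁻¹ = [108/15089; 5007/15089]
step 1: x' = x̄ + K·y = [87282/75445, -3999/15089]
step 1: P' = (I − K·H)·P̄ = [585928/75445 144/15089; 144/15089 6676/15089]

step 0: x' = [-651/85, 42/85], P' = [2104/85 -48/85; -48/85 36/85]
step 1: x' = [87282/75445, -3999/15089], P' = [585928/75445 144/15089; 144/15089 6676/15089]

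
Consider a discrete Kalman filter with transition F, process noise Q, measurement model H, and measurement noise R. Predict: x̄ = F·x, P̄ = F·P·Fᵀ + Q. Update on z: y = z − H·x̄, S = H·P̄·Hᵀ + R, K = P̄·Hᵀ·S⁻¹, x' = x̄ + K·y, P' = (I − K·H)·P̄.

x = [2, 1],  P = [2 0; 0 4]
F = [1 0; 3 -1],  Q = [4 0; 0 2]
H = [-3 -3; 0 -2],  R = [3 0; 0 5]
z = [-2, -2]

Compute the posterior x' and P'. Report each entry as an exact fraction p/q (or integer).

x' = [-206/2027, 1717/2027]
P' = [2082/2027 -1590/2027; -1590/2027 1740/2027]

x̄ = F·x = [2, 5]
P̄ = F·P·Fᵀ + Q = [6 6; 6 24]
y = z − H·x̄ = [19, 8]
S = H·P̄·Hᵀ + R = [381 180; 180 101]
K = P̄·Hᵀ·S⁻¹ = [-492/2027 636/2027; -150/2027 -696/2027]
x' = x̄ + K·y = [-206/2027, 1717/2027]
P' = (I − K·H)·P̄ = [2082/2027 -1590/2027; -1590/2027 1740/2027]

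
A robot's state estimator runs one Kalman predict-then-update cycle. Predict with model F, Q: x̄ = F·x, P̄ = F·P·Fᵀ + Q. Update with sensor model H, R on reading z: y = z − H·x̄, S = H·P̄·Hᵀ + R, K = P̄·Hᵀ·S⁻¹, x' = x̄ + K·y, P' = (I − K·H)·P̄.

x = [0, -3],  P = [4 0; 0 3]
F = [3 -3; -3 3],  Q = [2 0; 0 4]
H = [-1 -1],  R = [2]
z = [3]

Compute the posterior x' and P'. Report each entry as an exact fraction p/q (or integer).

x̄ = F·x = [9, -9]
P̄ = F·P·Fᵀ + Q = [65 -63; -63 67]
y = z − H·x̄ = [3]
S = H·P̄·Hᵀ + R = [8]
K = P̄·Hᵀ·S⁻¹ = [-1/4; -1/2]
x' = x̄ + K·y = [33/4, -21/2]
P' = (I − K·H)·P̄ = [129/2 -64; -64 65]

x' = [33/4, -21/2]
P' = [129/2 -64; -64 65]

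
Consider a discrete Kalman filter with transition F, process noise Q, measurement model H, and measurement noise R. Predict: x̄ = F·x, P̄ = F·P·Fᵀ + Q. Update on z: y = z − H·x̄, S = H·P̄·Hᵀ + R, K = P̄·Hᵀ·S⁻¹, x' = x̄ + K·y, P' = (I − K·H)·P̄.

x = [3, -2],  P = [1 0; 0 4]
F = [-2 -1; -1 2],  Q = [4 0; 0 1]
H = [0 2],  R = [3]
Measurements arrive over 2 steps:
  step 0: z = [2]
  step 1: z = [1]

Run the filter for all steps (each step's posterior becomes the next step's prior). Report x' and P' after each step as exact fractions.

step 0: x' = [-164/25, 17/25], P' = [252/25 -6/25; -6/25 18/25]
step 1: x' = [5069/1567, 1340/1567], P' = [31282/1567 1458/1567; 1458/1567 1119/1567]

step 0: x̄ = F·x = [-4, -7]
step 0: P̄ = F·P·Fᵀ + Q = [12 -6; -6 18]
step 0: y = z − H·x̄ = [16]
step 0: S = H·P̄·Hᵀ + R = [75]
step 0: K = P̄·Hᵀ·S⁻¹ = [-4/25; 12/25]
step 0: x' = x̄ + K·y = [-164/25, 17/25]
step 0: P' = (I − K·H)·P̄ = [252/25 -6/25; -6/25 18/25]
step 1: x̄ = F·x = [311/25, 198/25]
step 1: P̄ = F·P·Fᵀ + Q = [1102/25 486/25; 486/25 373/25]
step 1: y = z − H·x̄ = [-371/25]
step 1: S = H·P̄·Hᵀ + R = [1567/25]
step 1: K = P̄·Hᵀ·S⁻¹ = [972/1567; 746/1567]
step 1: x' = x̄ + K·y = [5069/1567, 1340/1567]
step 1: P' = (I − K·H)·P̄ = [31282/1567 1458/1567; 1458/1567 1119/1567]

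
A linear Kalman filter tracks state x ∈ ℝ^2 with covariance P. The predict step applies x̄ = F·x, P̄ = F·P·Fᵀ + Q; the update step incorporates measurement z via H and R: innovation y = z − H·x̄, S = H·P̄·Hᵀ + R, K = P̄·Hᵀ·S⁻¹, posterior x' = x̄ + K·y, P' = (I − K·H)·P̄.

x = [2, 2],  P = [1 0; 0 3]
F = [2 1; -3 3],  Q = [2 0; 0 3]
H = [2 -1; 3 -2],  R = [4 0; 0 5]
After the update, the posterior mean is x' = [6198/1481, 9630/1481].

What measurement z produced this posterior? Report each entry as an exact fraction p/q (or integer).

x̄ = F·x = [6, 0]
P̄ = F·P·Fᵀ + Q = [9 3; 3 39]
S = H·P̄·Hᵀ + R = [67 111; 111 206]
K = P̄·Hᵀ·S⁻¹ = [759/1481 -258/1481; 861/1481 -960/1481]
x' − x̄ = [-2688/1481, 9630/1481] = K·y
y = (KᵀK)⁻¹·Kᵀ·(x' − x̄) = [-10, -19]
z = y + H·x̄ = [-10, -19] + [12, 18] = [2, -1]

z = [2, -1]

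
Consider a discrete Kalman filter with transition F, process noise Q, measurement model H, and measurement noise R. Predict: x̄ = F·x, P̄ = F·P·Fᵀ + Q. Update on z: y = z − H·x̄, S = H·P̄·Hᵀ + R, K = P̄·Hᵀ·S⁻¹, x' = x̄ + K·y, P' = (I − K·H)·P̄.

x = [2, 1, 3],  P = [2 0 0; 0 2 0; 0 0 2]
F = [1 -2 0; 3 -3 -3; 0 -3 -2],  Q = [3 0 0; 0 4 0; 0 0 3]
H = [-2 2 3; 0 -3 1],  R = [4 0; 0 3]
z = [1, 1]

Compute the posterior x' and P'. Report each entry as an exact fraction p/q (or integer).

x' = [20848/16497, 634/6345, 5045/5499]
P' = [136169/16497 2014/1269 24526/5499; 2014/1269 3538/6345 344/423; 24526/5499 344/423 5120/1833]

x̄ = F·x = [0, -6, -9]
P̄ = F·P·Fᵀ + Q = [13 18 12; 18 58 30; 12 30 29]
y = z − H·x̄ = [40, -8]
S = H·P̄·Hᵀ + R = [621 -387; -387 374]
K = P̄·Hᵀ·S⁻¹ = [190/16497 -184/1833; 604/6345 -202/705; 1493/5499 72/611]
x' = x̄ + K·y = [20848/16497, 634/6345, 5045/5499]
P' = (I − K·H)·P̄ = [136169/16497 2014/1269 24526/5499; 2014/1269 3538/6345 344/423; 24526/5499 344/423 5120/1833]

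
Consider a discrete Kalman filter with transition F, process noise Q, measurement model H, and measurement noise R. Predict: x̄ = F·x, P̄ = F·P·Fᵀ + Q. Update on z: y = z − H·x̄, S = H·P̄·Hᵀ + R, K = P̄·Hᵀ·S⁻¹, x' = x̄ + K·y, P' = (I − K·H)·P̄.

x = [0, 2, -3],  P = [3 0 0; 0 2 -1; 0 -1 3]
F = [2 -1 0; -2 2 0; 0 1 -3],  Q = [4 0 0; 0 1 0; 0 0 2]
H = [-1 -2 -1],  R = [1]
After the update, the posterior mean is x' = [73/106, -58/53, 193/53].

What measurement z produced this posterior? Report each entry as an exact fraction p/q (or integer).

z = [-2]

x̄ = F·x = [-2, 4, 11]
P̄ = F·P·Fᵀ + Q = [18 -16 -5; -16 21 10; -5 10 37]
S = H·P̄·Hᵀ + R = [106]
K = P̄·Hᵀ·S⁻¹ = [19/106; -18/53; -26/53]
x' − x̄ = [285/106, -270/53, -390/53] = K·y
y = (KᵀK)⁻¹·Kᵀ·(x' − x̄) = [15]
z = y + H·x̄ = [15] + [-17] = [-2]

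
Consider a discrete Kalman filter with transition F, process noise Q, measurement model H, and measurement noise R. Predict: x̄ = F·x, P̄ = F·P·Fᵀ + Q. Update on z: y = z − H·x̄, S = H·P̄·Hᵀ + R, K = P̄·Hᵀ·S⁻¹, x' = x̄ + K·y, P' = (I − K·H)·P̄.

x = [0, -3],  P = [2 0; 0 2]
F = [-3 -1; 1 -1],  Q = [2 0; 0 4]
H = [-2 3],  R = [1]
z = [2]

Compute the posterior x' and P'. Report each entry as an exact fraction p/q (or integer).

x̄ = F·x = [3, 3]
P̄ = F·P·Fᵀ + Q = [22 -4; -4 8]
y = z − H·x̄ = [-1]
S = H·P̄·Hᵀ + R = [209]
K = P̄·Hᵀ·S⁻¹ = [-56/209; 32/209]
x' = x̄ + K·y = [683/209, 595/209]
P' = (I − K·H)·P̄ = [1462/209 956/209; 956/209 648/209]

x' = [683/209, 595/209]
P' = [1462/209 956/209; 956/209 648/209]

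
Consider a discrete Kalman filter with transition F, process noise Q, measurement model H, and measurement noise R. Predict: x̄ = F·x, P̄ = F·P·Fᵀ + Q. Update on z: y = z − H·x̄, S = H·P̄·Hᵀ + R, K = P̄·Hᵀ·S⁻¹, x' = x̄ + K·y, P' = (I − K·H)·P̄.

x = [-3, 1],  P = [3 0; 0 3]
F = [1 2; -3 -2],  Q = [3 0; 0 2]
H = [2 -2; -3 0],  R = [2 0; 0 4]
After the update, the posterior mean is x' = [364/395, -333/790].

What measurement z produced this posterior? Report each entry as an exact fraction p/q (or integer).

z = [3, -2]

x̄ = F·x = [-1, 7]
P̄ = F·P·Fᵀ + Q = [18 -21; -21 41]
S = H·P̄·Hᵀ + R = [406 -234; -234 166]
K = P̄·Hᵀ·S⁻¹ = [39/1580 -459/1580; -2921/6320 -1719/6320]
x' − x̄ = [759/395, -5863/790] = K·y
y = (KᵀK)⁻¹·Kᵀ·(x' − x̄) = [19, -5]
z = y + H·x̄ = [19, -5] + [-16, 3] = [3, -2]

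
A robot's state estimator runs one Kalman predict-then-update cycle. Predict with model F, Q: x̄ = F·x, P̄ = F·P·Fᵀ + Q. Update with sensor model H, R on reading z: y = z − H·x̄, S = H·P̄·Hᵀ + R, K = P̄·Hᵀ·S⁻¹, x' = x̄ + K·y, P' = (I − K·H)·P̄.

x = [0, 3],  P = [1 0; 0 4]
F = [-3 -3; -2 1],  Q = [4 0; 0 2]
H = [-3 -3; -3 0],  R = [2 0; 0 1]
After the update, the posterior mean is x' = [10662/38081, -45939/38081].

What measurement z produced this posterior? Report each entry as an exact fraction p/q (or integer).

z = [3, -1]

x̄ = F·x = [-9, 3]
P̄ = F·P·Fᵀ + Q = [49 -6; -6 10]
S = H·P̄·Hᵀ + R = [425 387; 387 442]
K = P̄·Hᵀ·S⁻¹ = [-129/38081 -12552/38081; -12270/38081 12294/38081]
x' − x̄ = [353391/38081, -160182/38081] = K·y
y = (KᵀK)⁻¹·Kᵀ·(x' − x̄) = [-15, -28]
z = y + H·x̄ = [-15, -28] + [18, 27] = [3, -1]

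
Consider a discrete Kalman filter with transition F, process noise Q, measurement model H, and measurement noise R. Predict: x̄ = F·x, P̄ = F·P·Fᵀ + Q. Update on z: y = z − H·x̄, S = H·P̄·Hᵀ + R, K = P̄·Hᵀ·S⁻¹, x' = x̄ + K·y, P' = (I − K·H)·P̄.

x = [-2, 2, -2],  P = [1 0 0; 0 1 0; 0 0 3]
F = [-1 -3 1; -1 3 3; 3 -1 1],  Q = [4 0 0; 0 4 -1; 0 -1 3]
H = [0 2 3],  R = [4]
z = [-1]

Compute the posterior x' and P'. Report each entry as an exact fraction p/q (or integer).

x̄ = F·x = [-6, 2, -10]
P̄ = F·P·Fᵀ + Q = [17 1 3; 1 41 2; 3 2 16]
y = z − H·x̄ = [25]
S = H·P̄·Hᵀ + R = [336]
K = P̄·Hᵀ·S⁻¹ = [11/336; 11/42; 13/84]
x' = x̄ + K·y = [-1741/336, 359/42, -515/84]
P' = (I − K·H)·P̄ = [5591/336 -79/42 109/84; -79/42 377/21 -244/21; 109/84 -244/21 167/21]

x' = [-1741/336, 359/42, -515/84]
P' = [5591/336 -79/42 109/84; -79/42 377/21 -244/21; 109/84 -244/21 167/21]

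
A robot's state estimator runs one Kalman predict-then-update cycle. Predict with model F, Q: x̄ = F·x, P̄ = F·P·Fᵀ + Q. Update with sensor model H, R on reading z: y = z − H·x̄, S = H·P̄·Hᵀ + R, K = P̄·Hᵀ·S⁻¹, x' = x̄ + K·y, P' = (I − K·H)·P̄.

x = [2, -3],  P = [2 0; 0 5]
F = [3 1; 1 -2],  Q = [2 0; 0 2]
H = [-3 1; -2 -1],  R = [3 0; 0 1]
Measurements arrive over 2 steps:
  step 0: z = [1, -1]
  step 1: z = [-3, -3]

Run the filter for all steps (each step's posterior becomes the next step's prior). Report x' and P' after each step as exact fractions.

step 0: x̄ = F·x = [3, 8]
step 0: P̄ = F·P·Fᵀ + Q = [25 -4; -4 24]
step 0: y = z − H·x̄ = [2, 13]
step 0: S = H·P̄·Hᵀ + R = [276 122; 122 109]
step 0: K = P̄·Hᵀ·S⁻¹ = [-2999/15200 -1529/7600; 1469/3800 -1101/1900]
step 0: x' = x̄ + K·y = [-1/100, 31/25]
step 0: P' = (I − K·H)·P̄ = [2411/15200 -441/3800; -441/3800 771/950]
step 1: x̄ = F·x = [121/100, -249/100]
step 1: P̄ = F·P·Fᵀ + Q = [53851/15200 -8619/15200; -8619/15200 89211/15200]
step 1: y = z − H·x̄ = [78/25, -307/100]
step 1: S = H·P̄·Hᵀ + R = [41949/950 56319/3800; 56319/3800 285339/15200]
step 1: K = P̄·Hᵀ·S⁻¹ = [-575344/3086967 -205901/1028989; 358532/1028989 -542611/1028989]
step 1: x' = x̄ + K·y = [1278835/1028989, 222253/1028989]
step 1: P' = (I − K·H)·P̄ = [156249/1028989 -106597/1028989; -106597/1028989 755805/1028989]

step 0: x' = [-1/100, 31/25], P' = [2411/15200 -441/3800; -441/3800 771/950]
step 1: x' = [1278835/1028989, 222253/1028989], P' = [156249/1028989 -106597/1028989; -106597/1028989 755805/1028989]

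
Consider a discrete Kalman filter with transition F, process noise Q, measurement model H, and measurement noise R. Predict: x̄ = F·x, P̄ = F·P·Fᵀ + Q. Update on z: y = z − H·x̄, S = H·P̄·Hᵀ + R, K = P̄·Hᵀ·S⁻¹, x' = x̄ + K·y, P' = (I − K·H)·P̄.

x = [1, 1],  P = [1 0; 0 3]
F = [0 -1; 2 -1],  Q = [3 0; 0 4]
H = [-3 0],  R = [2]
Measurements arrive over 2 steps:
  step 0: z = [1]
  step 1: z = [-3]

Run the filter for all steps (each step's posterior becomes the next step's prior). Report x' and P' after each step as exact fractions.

step 0: x' = [-5/14, 37/28], P' = [3/14 3/28; 3/28 535/56]
step 1: x' = [6179/6439, -2181/6439], P' = [1406/6439 1046/6439; 1046/6439 46071/6439]

step 0: x̄ = F·x = [-1, 1]
step 0: P̄ = F·P·Fᵀ + Q = [6 3; 3 11]
step 0: y = z − H·x̄ = [-2]
step 0: S = H·P̄·Hᵀ + R = [56]
step 0: K = P̄·Hᵀ·S⁻¹ = [-9/28; -9/56]
step 0: x' = x̄ + K·y = [-5/14, 37/28]
step 0: P' = (I − K·H)·P̄ = [3/14 3/28; 3/28 535/56]
step 1: x̄ = F·x = [-37/28, -57/28]
step 1: P̄ = F·P·Fᵀ + Q = [703/56 523/56; 523/56 783/56]
step 1: y = z − H·x̄ = [-195/28]
step 1: S = H·P̄·Hᵀ + R = [6439/56]
step 1: K = P̄·Hᵀ·S⁻¹ = [-2109/6439; -1569/6439]
step 1: x' = x̄ + K·y = [6179/6439, -2181/6439]
step 1: P' = (I − K·H)·P̄ = [1406/6439 1046/6439; 1046/6439 46071/6439]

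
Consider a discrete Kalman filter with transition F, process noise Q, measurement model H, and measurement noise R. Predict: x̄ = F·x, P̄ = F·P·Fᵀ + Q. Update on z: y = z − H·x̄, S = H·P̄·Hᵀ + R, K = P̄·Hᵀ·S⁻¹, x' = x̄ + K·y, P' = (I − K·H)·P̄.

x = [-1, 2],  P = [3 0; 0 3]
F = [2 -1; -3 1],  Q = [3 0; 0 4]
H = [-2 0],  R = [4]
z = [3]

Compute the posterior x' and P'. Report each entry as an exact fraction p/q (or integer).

x̄ = F·x = [-4, 5]
P̄ = F·P·Fᵀ + Q = [18 -21; -21 34]
y = z − H·x̄ = [-5]
S = H·P̄·Hᵀ + R = [76]
K = P̄·Hᵀ·S⁻¹ = [-9/19; 21/38]
x' = x̄ + K·y = [-31/19, 85/38]
P' = (I − K·H)·P̄ = [18/19 -21/19; -21/19 205/19]

x' = [-31/19, 85/38]
P' = [18/19 -21/19; -21/19 205/19]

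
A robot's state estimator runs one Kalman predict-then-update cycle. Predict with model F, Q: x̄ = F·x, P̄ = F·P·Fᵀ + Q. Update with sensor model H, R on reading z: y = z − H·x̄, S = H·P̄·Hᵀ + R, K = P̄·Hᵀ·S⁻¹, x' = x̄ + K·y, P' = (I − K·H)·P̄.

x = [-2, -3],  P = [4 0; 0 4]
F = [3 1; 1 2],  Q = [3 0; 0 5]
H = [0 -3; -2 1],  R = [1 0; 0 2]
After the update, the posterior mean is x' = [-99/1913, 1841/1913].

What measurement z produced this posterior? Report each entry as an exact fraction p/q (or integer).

x̄ = F·x = [-9, -8]
P̄ = F·P·Fᵀ + Q = [43 20; 20 25]
S = H·P̄·Hᵀ + R = [226 45; 45 119]
K = P̄·Hᵀ·S⁻¹ = [-4170/24869 -12216/24869; -8250/24869 -15/24869]
x' − x̄ = [17118/1913, 17145/1913] = K·y
y = (KᵀK)⁻¹·Kᵀ·(x' − x̄) = [-27, -9]
z = y + H·x̄ = [-27, -9] + [24, 10] = [-3, 1]

z = [-3, 1]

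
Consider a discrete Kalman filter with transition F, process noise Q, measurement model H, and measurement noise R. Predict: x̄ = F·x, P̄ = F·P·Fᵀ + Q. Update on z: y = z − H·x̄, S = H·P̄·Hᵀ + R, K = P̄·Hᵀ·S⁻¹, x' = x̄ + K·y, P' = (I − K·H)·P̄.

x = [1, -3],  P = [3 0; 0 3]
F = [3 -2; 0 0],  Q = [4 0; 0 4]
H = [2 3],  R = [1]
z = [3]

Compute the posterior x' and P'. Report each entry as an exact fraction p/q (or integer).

x̄ = F·x = [9, 0]
P̄ = F·P·Fᵀ + Q = [43 0; 0 4]
y = z − H·x̄ = [-15]
S = H·P̄·Hᵀ + R = [209]
K = P̄·Hᵀ·S⁻¹ = [86/209; 12/209]
x' = x̄ + K·y = [591/209, -180/209]
P' = (I − K·H)·P̄ = [1591/209 -1032/209; -1032/209 692/209]

x' = [591/209, -180/209]
P' = [1591/209 -1032/209; -1032/209 692/209]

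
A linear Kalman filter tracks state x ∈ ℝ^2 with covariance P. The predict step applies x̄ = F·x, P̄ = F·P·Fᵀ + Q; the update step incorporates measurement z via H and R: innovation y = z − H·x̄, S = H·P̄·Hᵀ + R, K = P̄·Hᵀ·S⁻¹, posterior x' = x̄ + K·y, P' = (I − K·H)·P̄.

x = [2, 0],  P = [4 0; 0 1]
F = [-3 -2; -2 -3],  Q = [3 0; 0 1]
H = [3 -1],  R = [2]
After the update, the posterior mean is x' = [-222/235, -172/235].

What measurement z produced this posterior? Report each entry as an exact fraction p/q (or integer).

z = [-2]

x̄ = F·x = [-6, -4]
P̄ = F·P·Fᵀ + Q = [43 30; 30 26]
S = H·P̄·Hᵀ + R = [235]
K = P̄·Hᵀ·S⁻¹ = [99/235; 64/235]
x' − x̄ = [1188/235, 768/235] = K·y
y = (KᵀK)⁻¹·Kᵀ·(x' − x̄) = [12]
z = y + H·x̄ = [12] + [-14] = [-2]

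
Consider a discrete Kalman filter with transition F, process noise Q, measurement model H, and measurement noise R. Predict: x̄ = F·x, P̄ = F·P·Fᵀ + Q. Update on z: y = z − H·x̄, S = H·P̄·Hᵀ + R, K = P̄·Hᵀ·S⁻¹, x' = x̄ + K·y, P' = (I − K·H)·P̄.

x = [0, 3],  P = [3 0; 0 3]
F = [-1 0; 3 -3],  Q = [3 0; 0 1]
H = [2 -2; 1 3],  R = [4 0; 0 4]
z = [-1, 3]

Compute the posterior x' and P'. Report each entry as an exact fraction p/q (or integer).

x̄ = F·x = [0, -9]
P̄ = F·P·Fᵀ + Q = [6 -9; -9 55]
y = z − H·x̄ = [-19, 30]
S = H·P̄·Hᵀ + R = [320 -354; -354 451]
K = P̄·Hᵀ·S⁻¹ = [1524/4751 975/4751; -626/4751 1152/4751]
x' = x̄ + K·y = [294/4751, 3695/4751]
P' = (I − K·H)·P̄ = [3261/4751 213/4751; 213/4751 1465/4751]

x' = [294/4751, 3695/4751]
P' = [3261/4751 213/4751; 213/4751 1465/4751]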